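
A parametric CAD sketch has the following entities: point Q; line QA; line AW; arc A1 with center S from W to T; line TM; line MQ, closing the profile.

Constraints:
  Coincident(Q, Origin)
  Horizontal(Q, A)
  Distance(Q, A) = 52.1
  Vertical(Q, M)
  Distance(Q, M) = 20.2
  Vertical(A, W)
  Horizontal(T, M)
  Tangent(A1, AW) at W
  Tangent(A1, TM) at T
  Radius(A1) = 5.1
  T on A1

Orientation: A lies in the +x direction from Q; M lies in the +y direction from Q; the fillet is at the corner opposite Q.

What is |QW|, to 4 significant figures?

54.24

Q is at the origin; QA is horizontal with |QA| = 52.1 and A on the +x side, so A = (52.10, 0.000). Q and M share the same x with |QM| = 20.2 and M on the +y side, so M = (0.000, 20.20). The virtual corner opposite Q is at (52.10, 20.20). Tangency of A1 to AW means the radius SW is perpendicular to AW and since A1 is tangent to TM there, ST ⟂ TM, with radius 5.1, so the center S sits 5.1 in from both sides at S = (47.00, 15.10). That places the tangent points at W = (52.10, 15.10) on AW and T = (47.00, 20.20) on TM. Then |QW| = |W − Q| = 54.24.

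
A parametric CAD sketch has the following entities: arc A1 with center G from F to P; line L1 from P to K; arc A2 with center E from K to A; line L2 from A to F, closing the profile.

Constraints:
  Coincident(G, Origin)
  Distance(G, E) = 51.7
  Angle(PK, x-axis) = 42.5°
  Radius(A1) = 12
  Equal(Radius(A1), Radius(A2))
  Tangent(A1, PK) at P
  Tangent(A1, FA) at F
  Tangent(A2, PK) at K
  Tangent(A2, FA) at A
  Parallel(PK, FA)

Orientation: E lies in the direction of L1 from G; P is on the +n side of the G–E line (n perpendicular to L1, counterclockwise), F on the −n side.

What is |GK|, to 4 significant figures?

53.07

The slot axis is L1's direction at 42.5°, so u = (cos 42.5°, sin 42.5°) = (0.7373, 0.6756) and n = (−sin 42.5°, cos 42.5°) = (-0.6756, 0.7373). G is at the origin and E lies 51.7 along u from G, so E = 51.7·u = (38.12, 34.93). Tangency of A1 to both parallel lines with radius 12.0 puts P and F at G ± 12.0·n: P = (-8.107, 8.847), F = (8.107, -8.847). Equal radii place K and A the same way about E: K = E + 12.0·n = (30.01, 43.78), A = E − 12.0·n = (46.22, 26.08). Then |GK| = |K − G| = 53.07.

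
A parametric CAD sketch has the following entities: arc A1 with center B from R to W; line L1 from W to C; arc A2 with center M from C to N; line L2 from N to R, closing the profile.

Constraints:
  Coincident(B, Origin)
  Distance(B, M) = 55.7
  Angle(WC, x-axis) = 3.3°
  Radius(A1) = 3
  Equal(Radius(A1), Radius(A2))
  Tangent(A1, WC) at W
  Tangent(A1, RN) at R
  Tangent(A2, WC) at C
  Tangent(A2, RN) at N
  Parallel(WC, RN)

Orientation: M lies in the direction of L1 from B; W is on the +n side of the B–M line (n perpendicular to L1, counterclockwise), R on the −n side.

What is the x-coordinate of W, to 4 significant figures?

-0.1727

The slot axis is L1's direction at 3.3°, so u = (cos 3.3°, sin 3.3°) = (0.9983, 0.05756) and n = (−sin 3.3°, cos 3.3°) = (-0.05756, 0.9983). B is at the origin and M lies 55.7 along u from B, so M = 55.7·u = (55.61, 3.206). Tangency of A1 to both parallel lines with radius 3.0 puts W and R at B ± 3.0·n: W = (-0.1727, 2.995), R = (0.1727, -2.995). So W.x = -0.1727.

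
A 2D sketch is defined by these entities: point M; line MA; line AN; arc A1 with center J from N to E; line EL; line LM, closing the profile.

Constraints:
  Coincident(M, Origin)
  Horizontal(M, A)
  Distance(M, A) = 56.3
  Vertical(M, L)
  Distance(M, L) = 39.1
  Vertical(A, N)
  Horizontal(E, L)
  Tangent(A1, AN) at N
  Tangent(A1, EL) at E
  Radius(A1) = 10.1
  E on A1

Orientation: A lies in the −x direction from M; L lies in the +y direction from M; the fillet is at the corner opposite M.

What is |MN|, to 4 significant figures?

63.33

The virtual corner opposite M is at (-56.30, 39.10). Since A1 is tangent to AN there, JN ⟂ AN and the tangent condition forces JE to be normal to EL, with radius 10.1, so the center J sits 10.1 in from both sides at J = (-46.20, 29.00). That places the tangent points at N = (-56.30, 29.00) on AN and E = (-46.20, 39.10) on EL. Then |MN| = |N − M| = 63.33.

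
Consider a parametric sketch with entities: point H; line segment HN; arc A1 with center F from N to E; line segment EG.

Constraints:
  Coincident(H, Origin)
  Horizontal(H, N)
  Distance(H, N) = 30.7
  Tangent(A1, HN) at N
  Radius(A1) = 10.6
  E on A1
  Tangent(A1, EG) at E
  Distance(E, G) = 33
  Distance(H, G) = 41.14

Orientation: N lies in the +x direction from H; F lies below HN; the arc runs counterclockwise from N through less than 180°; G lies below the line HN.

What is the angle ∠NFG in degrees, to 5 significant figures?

146.45°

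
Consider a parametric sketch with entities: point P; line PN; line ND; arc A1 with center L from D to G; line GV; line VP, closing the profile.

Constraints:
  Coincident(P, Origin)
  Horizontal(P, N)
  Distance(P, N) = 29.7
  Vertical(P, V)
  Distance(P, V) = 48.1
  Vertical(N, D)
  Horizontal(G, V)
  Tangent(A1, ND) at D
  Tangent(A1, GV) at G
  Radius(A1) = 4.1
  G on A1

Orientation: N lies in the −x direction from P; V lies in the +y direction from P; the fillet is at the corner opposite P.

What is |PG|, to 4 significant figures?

54.49

P is at the origin; P and N share the same y with |PN| = 29.7 and N on the −x side, so N = (-29.70, 0.000). PV is vertical with |PV| = 48.1 and V on the +y side, so V = (0.000, 48.10). The virtual corner opposite P is at (-29.70, 48.10). Tangency of A1 to ND means the radius LD is perpendicular to ND and since A1 is tangent to GV there, LG ⟂ GV, with radius 4.1, so the center L sits 4.1 in from both sides at L = (-25.60, 44.00). That places the tangent points at D = (-29.70, 44.00) on ND and G = (-25.60, 48.10) on GV. Then |PG| = |G − P| = 54.49.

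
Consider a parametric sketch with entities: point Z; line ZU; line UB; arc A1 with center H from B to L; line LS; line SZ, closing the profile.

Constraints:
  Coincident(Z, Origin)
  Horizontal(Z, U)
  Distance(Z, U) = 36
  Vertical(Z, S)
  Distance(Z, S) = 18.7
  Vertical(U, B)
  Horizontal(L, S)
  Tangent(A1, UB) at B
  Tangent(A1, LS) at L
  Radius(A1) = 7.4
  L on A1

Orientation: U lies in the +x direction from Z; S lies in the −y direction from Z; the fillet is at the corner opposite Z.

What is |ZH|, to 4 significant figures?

30.75

Z is at the origin; Z and U share the same y with |ZU| = 36.0 and U on the +x side, so U = (36.00, 0.000). ZS is vertical with |ZS| = 18.7 and S on the −y side, so S = (0.000, -18.70). The virtual corner opposite Z is at (36.00, -18.70). The tangent condition forces HB to be normal to UB and since A1 is tangent to LS there, HL ⟂ LS, with radius 7.4, so the center H sits 7.4 in from both sides at H = (28.60, -11.30). Then |ZH| = |H − Z| = 30.75.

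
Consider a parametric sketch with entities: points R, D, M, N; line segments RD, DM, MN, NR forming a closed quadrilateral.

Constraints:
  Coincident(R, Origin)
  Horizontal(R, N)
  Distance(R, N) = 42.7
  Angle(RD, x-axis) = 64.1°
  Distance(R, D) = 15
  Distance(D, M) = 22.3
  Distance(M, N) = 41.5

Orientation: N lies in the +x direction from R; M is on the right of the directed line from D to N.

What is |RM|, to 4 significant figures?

8.595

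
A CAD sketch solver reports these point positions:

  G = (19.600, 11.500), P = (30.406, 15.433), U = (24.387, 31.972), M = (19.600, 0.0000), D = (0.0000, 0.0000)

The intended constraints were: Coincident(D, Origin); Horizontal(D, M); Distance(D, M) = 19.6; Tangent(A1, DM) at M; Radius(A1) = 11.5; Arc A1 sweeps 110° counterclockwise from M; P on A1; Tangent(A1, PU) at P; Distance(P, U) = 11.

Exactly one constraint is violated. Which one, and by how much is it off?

Distance(P, U) = 11 — off by 6.60.

D = (0.00, 0.00) ✓; D.y = 0.00, M.y = 0.00 ✓; |DM| = 19.60 ✓; ∠(GM, MD) = 90.00° ✓; |GM| = 11.50 ✓; bearing(G→P) − bearing(G→M) = 110.0° ✓; |GP| = 11.50 ✓; ∠(GP, PU) = 90.00° ✓; |PU| = 17.60 ✗.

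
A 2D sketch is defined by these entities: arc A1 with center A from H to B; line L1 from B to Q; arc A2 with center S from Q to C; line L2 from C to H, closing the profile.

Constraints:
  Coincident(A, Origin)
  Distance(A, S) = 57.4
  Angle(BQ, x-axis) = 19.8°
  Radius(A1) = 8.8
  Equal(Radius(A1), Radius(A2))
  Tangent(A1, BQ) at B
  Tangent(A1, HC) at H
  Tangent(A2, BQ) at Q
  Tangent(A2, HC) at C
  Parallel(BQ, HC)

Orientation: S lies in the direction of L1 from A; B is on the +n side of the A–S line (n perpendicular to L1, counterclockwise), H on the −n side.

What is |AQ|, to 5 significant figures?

58.071

The slot axis is L1's direction at 19.8°, so u = (cos 19.8°, sin 19.8°) = (0.94088, 0.33874) and n = (−sin 19.8°, cos 19.8°) = (-0.33874, 0.94088). A is at the origin and S lies 57.4 along u from A, so S = 57.4·u = (54.007, 19.444). Tangency of A1 to both parallel lines with radius 8.8 puts B and H at A ± 8.8·n: B = (-2.9809, 8.2798), H = (2.9809, -8.2798). Equal radii place Q and C the same way about S: Q = S + 8.8·n = (51.026, 27.723), C = S − 8.8·n = (56.987, 11.164). Then |AQ| = |Q − A| = 58.071.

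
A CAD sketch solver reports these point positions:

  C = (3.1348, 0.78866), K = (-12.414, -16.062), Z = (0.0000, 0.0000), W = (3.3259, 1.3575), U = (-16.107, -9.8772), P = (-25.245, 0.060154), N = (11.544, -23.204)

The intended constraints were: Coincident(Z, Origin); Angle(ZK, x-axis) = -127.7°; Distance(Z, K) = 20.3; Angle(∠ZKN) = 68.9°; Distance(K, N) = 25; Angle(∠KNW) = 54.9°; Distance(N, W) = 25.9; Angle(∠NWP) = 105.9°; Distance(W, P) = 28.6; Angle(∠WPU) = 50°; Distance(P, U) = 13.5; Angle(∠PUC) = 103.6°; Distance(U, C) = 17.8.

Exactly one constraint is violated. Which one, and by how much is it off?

Distance(U, C) = 17.8 — off by 4.20.

Z = (0.00, 0.00) ✓; ZK at -127.7° ✓; |ZK| = 20.30 ✓; ∠ZKN = 68.90° ✓; |KN| = 25.00 ✓; ∠KNW = 54.90° ✓; |NW| = 25.90 ✓; ∠NWP = 105.9° ✓; |WP| = 28.60 ✓; ∠WPU = 50.00° ✓; |PU| = 13.50 ✓; ∠PUC = 103.6° ✓; |UC| = 22.00 ✗.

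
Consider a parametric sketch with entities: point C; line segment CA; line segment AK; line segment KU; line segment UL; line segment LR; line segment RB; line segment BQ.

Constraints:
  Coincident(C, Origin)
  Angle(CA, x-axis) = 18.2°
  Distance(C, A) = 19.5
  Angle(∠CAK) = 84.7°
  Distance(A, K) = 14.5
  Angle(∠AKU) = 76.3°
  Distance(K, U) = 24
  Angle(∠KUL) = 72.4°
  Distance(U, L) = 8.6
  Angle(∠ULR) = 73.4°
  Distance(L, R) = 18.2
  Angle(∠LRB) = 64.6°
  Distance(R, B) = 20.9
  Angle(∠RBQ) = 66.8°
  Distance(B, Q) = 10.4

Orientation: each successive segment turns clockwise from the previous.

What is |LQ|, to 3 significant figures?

11.3

C is at the origin; CA runs at 18.2° with length 19.5, so A = (18.5, 6.09). ∠CAK = 84.7° gives AK at -77.1° from the x-axis; with |AK| = 14.5, K = (21.8, -8.04). ∠AKU = 76.3° gives KU at 179° from the x-axis; with |KU| = 24.0, U = (-2.24, -7.71). ∠KUL = 72.4° gives UL at 71.6° from the x-axis; with |UL| = 8.6, L = (0.479, 0.452). ∠ULR = 73.4° gives LR at -35.0° from the x-axis; with |LR| = 18.2, R = (15.4, -9.99). ∠LRB = 64.6° gives RB at -150° from the x-axis; with |RB| = 20.9, B = (-2.79, -20.3). ∠RBQ = 66.8° gives BQ at 96.4° from the x-axis; with |BQ| = 10.4, Q = (-3.94, -9.98). Then |LQ| = |Q − L| = 11.3.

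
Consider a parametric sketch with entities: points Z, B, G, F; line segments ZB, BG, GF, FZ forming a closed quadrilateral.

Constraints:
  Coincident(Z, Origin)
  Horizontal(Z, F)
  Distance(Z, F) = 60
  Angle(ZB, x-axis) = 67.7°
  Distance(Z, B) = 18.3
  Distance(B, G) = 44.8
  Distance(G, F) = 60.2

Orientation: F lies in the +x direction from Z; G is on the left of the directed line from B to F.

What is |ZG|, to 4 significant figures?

62.78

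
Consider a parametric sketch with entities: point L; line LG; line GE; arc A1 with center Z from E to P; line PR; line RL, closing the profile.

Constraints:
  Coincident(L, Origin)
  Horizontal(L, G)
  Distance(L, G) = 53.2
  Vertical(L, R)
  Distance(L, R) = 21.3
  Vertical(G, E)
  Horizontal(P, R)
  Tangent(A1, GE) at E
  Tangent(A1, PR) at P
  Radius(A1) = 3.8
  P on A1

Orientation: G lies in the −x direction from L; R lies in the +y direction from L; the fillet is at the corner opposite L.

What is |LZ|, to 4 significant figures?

52.41

L is at the origin; L and G share the same y with |LG| = 53.2 and G on the −x side, so G = (-53.20, 0.000). L and R share the same x with |LR| = 21.3 and R on the +y side, so R = (0.000, 21.30). The virtual corner opposite L is at (-53.20, 21.30). A1 meets GE tangentially, so ZE is at right angles to GE and A1 meets PR tangentially, so ZP is at right angles to PR, with radius 3.8, so the center Z sits 3.8 in from both sides at Z = (-49.40, 17.50). Then |LZ| = |Z − L| = 52.41.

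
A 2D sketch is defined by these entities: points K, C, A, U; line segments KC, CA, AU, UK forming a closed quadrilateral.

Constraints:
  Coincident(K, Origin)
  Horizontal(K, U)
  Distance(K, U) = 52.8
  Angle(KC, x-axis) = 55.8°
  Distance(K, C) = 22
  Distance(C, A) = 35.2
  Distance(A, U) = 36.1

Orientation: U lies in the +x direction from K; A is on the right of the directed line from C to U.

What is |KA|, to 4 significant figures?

26.02

K is at the origin; KU is horizontal with |KU| = 52.8 and U in +x, so U = (52.8, 0). KC runs at 55.8° with |KC| = 22.0, so C = (12.37, 18.20). A is determined by |CA| = 35.2 and |AU| = 36.1 together: it lies at the intersection of circle(C, 35.2) and circle(U, 36.1). With |CU| = 44.34, the foot of the radical line on CU is 21.45 from C and the perpendicular offset is √(35.2² − 21.45²) = 27.91. Taking the right-of-CU solution: A = (20.47, -16.06).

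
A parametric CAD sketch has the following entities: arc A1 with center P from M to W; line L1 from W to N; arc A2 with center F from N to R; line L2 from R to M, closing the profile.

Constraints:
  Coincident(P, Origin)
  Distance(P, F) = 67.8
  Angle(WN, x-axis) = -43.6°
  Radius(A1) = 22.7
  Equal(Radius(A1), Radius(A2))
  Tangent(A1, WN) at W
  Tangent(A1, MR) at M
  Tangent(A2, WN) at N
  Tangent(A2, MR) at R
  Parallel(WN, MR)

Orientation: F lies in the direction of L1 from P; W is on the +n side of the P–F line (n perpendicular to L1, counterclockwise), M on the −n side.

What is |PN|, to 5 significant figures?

71.499

The slot axis is L1's direction at -43.6°, so u = (cos -43.6°, sin -43.6°) = (0.72417, -0.68962) and n = (−sin -43.6°, cos -43.6°) = (0.68962, 0.72417). P is at the origin and F lies 67.8 along u from P, so F = 67.8·u = (49.099, -46.756). Tangency of A1 to both parallel lines with radius 22.7 puts W and M at P ± 22.7·n: W = (15.654, 16.439), M = (-15.654, -16.439). Equal radii place N and R the same way about F: N = F + 22.7·n = (64.753, -30.318), R = F − 22.7·n = (33.444, -63.195). Then |PN| = |N − P| = 71.499.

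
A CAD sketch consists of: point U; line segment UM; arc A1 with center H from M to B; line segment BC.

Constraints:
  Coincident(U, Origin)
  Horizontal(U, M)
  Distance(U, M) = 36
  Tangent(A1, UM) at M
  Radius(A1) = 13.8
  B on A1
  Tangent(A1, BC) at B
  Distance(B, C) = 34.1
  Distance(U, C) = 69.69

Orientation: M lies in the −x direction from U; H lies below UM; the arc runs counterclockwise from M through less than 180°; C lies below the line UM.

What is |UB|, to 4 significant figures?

51.52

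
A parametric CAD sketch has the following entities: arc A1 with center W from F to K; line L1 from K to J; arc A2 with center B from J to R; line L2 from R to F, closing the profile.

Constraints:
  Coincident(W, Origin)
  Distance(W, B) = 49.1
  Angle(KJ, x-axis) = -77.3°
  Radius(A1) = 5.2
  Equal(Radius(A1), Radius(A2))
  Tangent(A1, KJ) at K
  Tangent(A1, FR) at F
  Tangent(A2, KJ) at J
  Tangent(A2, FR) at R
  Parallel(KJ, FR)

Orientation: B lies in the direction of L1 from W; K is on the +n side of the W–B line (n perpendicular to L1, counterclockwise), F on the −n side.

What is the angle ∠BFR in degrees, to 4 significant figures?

6.045°

The slot axis is L1's direction at -77.3°, so u = (cos -77.3°, sin -77.3°) = (0.2198, -0.9755) and n = (−sin -77.3°, cos -77.3°) = (0.9755, 0.2198). W is at the origin and B lies 49.1 along u from W, so B = 49.1·u = (10.79, -47.90). Tangency of A1 to both parallel lines with radius 5.2 puts K and F at W ± 5.2·n: K = (5.073, 1.143), F = (-5.073, -1.143). Equal radii place J and R the same way about B: J = B + 5.2·n = (15.87, -46.76), R = B − 5.2·n = (5.722, -49.04). Then cos ∠BFR = FB·FR / (|FB||FR|), giving 6.045°.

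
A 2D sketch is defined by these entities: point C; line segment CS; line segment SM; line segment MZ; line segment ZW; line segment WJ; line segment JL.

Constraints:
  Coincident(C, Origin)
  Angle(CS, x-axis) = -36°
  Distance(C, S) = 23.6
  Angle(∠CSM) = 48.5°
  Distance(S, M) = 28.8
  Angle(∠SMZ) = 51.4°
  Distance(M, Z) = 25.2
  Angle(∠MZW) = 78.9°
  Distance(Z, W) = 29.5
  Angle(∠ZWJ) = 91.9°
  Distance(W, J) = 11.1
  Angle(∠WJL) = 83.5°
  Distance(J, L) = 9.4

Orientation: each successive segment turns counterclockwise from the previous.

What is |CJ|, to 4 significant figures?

30.99

C is at the origin; CS runs at -36.0° with length 23.6, so S = (19.09, -13.87). ∠CSM = 48.5° gives SM at 95.50° from the x-axis; with |SM| = 28.8, M = (16.33, 14.80). ∠SMZ = 51.4° gives MZ at -135.9° from the x-axis; with |MZ| = 25.2, Z = (-1.764, -2.741). ∠MZW = 78.9° gives ZW at -34.80° from the x-axis; with |ZW| = 29.5, W = (22.46, -19.58). ∠ZWJ = 91.9° gives WJ at 53.30° from the x-axis; with |WJ| = 11.1, J = (29.09, -10.68). Then |CJ| = |J − C| = 30.99.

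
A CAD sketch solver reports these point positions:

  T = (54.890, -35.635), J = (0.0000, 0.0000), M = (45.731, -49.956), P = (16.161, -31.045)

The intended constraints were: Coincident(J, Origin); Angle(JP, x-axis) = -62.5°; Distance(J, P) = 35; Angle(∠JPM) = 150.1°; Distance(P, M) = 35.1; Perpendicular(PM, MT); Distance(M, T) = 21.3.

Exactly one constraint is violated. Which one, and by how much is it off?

Distance(M, T) = 21.3 — off by 4.30.

J = (0.00, 0.00) ✓; JP at -62.50° ✓; |JP| = 35.00 ✓; ∠JPM = 150.1° ✓; |PM| = 35.10 ✓; ∠(PM, MT) = 90.00° ✓; |MT| = 17.00 ✗.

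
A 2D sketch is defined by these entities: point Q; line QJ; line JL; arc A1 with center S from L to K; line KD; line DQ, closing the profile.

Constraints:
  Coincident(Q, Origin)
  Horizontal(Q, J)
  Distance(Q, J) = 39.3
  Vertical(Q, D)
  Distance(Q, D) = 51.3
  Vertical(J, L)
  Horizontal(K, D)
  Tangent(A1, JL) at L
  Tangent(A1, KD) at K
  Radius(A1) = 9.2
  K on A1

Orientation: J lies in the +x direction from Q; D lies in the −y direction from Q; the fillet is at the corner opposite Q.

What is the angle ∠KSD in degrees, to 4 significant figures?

73.00°

The virtual corner opposite Q is at (39.30, -51.30). A1 meets JL tangentially, so SL is at right angles to JL and tangency of A1 to KD means the radius SK is perpendicular to KD, with radius 9.2, so the center S sits 9.2 in from both sides at S = (30.10, -42.10). That places the tangent points at L = (39.30, -42.10) on JL and K = (30.10, -51.30) on KD. Then cos ∠KSD = SK·SD / (|SK||SD|), giving 73.00°.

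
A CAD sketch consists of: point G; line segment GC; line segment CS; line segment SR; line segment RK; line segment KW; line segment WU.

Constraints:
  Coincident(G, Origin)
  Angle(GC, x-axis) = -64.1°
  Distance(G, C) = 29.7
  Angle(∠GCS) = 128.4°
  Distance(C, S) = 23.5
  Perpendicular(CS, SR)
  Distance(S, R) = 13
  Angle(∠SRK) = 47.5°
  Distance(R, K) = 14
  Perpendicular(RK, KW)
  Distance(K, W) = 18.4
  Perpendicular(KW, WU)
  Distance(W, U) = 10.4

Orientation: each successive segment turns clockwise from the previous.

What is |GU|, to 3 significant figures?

58.0

G is at the origin; GC runs at -64.1° with length 29.7, so C = (13.0, -26.7). ∠GCS = 128.4° gives CS at -116° from the x-axis; with |CS| = 23.5, S = (2.78, -47.9). CS is perpendicular to SR, so SR runs at 154°; with |SR| = 13.0, R = (-8.93, -42.3). ∠SRK = 47.5° gives RK at 21.8° from the x-axis; with |RK| = 14.0, K = (4.07, -37.1). RK is perpendicular to KW, so KW runs at -68.2°; with |KW| = 18.4, W = (10.9, -54.1). KW is perpendicular to WU, so WU runs at -158°; with |WU| = 10.4, U = (1.24, -58.0). Then |GU| = |U − G| = 58.0.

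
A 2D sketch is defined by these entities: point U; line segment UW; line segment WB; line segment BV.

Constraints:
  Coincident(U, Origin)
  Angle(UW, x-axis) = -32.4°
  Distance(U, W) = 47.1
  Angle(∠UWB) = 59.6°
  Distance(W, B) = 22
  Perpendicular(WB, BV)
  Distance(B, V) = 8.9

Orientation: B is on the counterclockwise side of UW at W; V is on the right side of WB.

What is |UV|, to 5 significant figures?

49.558

U is at the origin; UW runs at -32.4° with length 47.1, so W = 47.1·(cos -32.4°, sin -32.4°) = (39.768, -25.237). ∠UWB = 59.6°, so WB runs at -32.4° + (180° − 59.6°) = 88.000° from the x-axis; with |WB| = 22.0, B = W + 22.0·(cos 88.000°, sin 88.000°) = (40.536, -3.2508). WB ⟂ BV; with |BV| = 8.9 on the right of WB, V = B + 8.9·(0.99939, -0.034899) = (49.430, -3.5614). Then |UV| = |V − U| = 49.558.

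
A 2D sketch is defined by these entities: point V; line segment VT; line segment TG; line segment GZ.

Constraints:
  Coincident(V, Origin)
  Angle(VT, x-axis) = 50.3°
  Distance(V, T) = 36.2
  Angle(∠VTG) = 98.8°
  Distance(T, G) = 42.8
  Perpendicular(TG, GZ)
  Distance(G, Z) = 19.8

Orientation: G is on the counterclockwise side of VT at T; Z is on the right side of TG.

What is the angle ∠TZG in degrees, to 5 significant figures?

65.174°

∠VTG = 98.8°, so TG runs at 50.3° + (180° − 98.8°) = 131.50° from the x-axis; with |TG| = 42.8, G = T + 42.8·(cos 131.50°, sin 131.50°) = (-5.2367, 59.908). TG ⟂ GZ; with |GZ| = 19.8 on the right of TG, Z = G + 19.8·(0.74896, 0.66262) = (9.5926, 73.027). Then cos ∠TZG = ZT·ZG / (|ZT||ZG|), giving 65.174°.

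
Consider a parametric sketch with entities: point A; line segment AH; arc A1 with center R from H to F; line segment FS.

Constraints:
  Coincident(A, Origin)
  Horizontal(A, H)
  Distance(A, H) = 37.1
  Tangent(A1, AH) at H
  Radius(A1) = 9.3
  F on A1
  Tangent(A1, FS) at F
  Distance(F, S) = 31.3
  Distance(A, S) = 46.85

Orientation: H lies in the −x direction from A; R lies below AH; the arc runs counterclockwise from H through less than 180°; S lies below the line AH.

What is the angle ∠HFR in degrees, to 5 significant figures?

25.846°

Checks: |RF| = 9.300 ✓; ∠(RF, FS) = 90.00° ✓; |FS| = 31.30 ✓; |AS| = 46.85 ✓.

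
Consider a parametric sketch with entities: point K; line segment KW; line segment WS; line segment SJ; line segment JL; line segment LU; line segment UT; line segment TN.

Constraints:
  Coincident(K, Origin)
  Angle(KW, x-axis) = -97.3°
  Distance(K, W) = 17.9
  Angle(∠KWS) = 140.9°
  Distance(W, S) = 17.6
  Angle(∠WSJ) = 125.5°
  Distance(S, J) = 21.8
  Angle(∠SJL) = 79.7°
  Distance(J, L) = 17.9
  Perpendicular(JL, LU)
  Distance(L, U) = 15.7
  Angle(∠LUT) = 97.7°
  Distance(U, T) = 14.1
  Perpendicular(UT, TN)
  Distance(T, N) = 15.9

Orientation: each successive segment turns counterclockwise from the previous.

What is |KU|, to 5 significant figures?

21.270

K is at the origin; KW runs at -97.3° with length 17.9, so W = (-2.2745, -17.755). ∠KWS = 140.9° gives WS at -58.200° from the x-axis; with |WS| = 17.6, S = (7.0000, -32.713). ∠WSJ = 125.5° gives SJ at -3.7000° from the x-axis; with |SJ| = 21.8, J = (28.755, -34.120). ∠SJL = 79.7° gives JL at 96.600° from the x-axis; with |JL| = 17.9, L = (26.697, -16.338). The perpendicularity gives LU at right angles to JL, so LU runs at -173.40°; with |LU| = 15.7, U = (11.101, -18.143). Then |KU| = |U − K| = 21.270.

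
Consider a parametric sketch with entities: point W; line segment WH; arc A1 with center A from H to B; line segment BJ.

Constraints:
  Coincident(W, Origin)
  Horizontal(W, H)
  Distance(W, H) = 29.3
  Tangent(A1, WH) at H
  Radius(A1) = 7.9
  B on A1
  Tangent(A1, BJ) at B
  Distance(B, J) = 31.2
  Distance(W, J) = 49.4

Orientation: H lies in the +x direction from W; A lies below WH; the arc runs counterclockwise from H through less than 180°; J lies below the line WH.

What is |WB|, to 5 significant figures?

23.709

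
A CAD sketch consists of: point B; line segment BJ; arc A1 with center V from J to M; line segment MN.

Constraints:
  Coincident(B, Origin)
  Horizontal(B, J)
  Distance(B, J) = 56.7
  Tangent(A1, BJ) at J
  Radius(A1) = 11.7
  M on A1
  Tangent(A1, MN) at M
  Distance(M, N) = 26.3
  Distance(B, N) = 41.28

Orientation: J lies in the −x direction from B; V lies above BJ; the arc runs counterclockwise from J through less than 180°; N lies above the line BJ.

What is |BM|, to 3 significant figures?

47.4

Checks: |VM| = 11.70 ✓; ∠(VM, MN) = 90.00° ✓; |MN| = 26.30 ✓; |BN| = 41.28 ✓.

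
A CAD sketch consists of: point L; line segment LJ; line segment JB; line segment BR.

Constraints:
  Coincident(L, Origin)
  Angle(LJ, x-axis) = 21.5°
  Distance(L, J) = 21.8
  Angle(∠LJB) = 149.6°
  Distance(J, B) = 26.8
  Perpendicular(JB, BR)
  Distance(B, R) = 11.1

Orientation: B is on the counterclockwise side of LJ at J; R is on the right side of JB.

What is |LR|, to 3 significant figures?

50.7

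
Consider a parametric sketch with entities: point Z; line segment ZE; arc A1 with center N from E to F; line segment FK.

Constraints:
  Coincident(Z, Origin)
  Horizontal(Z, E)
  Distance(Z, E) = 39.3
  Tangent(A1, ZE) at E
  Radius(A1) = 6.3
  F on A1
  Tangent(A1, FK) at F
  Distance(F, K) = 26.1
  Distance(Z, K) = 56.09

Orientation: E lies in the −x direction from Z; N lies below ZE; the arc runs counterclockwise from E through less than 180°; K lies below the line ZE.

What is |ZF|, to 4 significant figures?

46.03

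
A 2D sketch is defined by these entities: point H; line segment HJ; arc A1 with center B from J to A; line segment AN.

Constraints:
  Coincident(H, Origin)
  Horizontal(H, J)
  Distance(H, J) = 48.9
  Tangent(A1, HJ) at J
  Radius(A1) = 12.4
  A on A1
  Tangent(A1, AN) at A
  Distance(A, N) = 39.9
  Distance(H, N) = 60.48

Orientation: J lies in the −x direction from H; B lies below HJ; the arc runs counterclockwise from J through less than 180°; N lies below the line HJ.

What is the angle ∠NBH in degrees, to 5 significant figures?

81.365°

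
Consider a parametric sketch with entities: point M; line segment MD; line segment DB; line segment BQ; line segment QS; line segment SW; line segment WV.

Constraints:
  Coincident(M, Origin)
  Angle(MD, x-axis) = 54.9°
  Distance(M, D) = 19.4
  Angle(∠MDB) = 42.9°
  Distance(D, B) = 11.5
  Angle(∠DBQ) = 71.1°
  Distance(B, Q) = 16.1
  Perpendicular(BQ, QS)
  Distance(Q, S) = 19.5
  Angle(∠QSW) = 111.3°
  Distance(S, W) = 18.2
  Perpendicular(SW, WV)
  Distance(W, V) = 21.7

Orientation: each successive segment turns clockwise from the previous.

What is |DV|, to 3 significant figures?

13.4

M is at the origin; MD runs at 54.9° with length 19.4, so D = (11.2, 15.9). ∠MDB = 42.9° gives DB at -82.2° from the x-axis; with |DB| = 11.5, B = (12.7, 4.48). ∠DBQ = 71.1° gives BQ at 169° from the x-axis; with |BQ| = 16.1, Q = (-3.08, 7.58). BQ is perpendicular to QS, so QS runs at 78.9°; with |QS| = 19.5, S = (0.671, 26.7). ∠QSW = 111.3° gives SW at 10.2° from the x-axis; with |SW| = 18.2, W = (18.6, 29.9). SW ⟂ WV, so WV runs at -79.8°; with |WV| = 21.7, V = (22.4, 8.58). Then |DV| = |V − D| = 13.4.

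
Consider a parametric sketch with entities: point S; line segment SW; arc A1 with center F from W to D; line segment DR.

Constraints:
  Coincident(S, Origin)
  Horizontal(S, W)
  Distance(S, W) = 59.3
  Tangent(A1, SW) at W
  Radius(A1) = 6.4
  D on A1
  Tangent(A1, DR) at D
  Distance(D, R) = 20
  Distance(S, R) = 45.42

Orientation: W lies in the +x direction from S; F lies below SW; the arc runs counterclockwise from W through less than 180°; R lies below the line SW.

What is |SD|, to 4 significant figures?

54.38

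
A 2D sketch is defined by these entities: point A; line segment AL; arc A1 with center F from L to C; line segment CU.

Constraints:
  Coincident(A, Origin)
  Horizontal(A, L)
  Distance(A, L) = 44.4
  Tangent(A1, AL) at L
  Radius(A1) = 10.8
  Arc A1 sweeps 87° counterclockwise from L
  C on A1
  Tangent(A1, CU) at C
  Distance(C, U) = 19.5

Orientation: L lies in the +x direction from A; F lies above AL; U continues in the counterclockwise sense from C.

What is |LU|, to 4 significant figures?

31.97

On A1, L sits at bearing -90° from F; an 87° counterclockwise sweep puts C at bearing -3°, so C = F + 10.8·(cos -3°, sin -3°) = (55.19, 10.23). Tangency of A1 to CU means the radius FC is perpendicular to CU, so CU runs along (−sin -3°, cos -3°); with |CU| = 19.5, U = (56.21, 29.71). Then |LU| = |U − L| = 31.97.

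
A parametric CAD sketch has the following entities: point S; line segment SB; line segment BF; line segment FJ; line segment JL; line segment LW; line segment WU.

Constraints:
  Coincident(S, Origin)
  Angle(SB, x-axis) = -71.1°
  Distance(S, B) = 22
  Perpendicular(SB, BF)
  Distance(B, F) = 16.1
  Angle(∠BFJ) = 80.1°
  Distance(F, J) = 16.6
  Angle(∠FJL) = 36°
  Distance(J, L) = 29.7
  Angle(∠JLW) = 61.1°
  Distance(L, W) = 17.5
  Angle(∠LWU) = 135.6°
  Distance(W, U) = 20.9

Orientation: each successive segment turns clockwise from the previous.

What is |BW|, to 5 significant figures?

20.035

S is at the origin; SB runs at -71.1° with length 22.0, so B = (7.1262, -20.814). SB ⟂ BF, so BF runs at -161.10°; with |BF| = 16.1, F = (-8.1058, -26.029). ∠BFJ = 80.1° gives FJ at 99.000° from the x-axis; with |FJ| = 16.6, J = (-10.703, -9.6333). ∠FJL = 36.0° gives JL at -45.000° from the x-axis; with |JL| = 29.7, L = (10.298, -30.634). ∠JLW = 61.1° gives LW at -163.90° from the x-axis; with |LW| = 17.5, W = (-6.5152, -35.487). Then |BW| = |W − B| = 20.035.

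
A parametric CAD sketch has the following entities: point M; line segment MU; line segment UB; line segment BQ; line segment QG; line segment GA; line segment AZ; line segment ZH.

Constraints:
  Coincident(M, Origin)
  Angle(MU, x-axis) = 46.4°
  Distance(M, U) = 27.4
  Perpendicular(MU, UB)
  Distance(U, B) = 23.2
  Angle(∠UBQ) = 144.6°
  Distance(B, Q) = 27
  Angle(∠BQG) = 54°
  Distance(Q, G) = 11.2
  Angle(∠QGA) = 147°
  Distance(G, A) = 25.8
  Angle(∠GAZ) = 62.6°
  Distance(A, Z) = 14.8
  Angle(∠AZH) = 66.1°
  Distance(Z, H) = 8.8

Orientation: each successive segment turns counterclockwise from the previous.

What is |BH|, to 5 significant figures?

9.7847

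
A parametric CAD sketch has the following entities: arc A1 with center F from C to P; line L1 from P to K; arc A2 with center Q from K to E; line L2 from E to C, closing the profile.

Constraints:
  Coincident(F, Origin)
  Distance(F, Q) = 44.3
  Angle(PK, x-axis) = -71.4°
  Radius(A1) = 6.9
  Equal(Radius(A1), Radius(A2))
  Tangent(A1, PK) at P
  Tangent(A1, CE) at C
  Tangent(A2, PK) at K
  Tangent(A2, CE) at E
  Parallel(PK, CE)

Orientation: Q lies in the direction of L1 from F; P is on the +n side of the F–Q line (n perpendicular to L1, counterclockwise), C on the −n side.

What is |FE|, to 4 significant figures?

44.83

Tangency of A1 to both parallel lines with radius 6.9 puts P and C at F ± 6.9·n: P = (6.540, 2.201), C = (-6.540, -2.201). Equal radii place K and E the same way about Q: K = Q + 6.9·n = (20.67, -39.79), E = Q − 6.9·n = (7.590, -44.19). Then |FE| = |E − F| = 44.83.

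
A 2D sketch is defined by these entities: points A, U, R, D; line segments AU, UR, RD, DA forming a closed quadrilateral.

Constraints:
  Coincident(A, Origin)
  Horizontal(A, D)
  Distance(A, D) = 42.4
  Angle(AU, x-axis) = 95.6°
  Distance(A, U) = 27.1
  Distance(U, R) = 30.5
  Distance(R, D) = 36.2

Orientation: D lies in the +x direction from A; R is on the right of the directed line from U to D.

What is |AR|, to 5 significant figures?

6.6413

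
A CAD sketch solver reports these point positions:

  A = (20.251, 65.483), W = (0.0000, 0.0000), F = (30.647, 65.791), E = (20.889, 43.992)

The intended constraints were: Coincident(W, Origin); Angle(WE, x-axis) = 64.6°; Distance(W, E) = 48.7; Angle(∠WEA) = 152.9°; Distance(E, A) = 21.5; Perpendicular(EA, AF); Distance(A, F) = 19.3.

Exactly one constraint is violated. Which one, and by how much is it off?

Distance(A, F) = 19.3 — off by 8.90.

W = (0.00, 0.00) ✓; WE at 64.60° ✓; |WE| = 48.70 ✓; ∠WEA = 152.9° ✓; |EA| = 21.50 ✓; ∠(EA, AF) = 90.00° ✓; |AF| = 10.40 ✗.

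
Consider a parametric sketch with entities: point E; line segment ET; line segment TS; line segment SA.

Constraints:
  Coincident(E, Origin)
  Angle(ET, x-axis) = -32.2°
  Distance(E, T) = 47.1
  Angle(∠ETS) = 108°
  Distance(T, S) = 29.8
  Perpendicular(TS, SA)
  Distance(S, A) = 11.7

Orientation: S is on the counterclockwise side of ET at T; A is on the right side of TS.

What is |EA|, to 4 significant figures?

71.83

E is at the origin; ET runs at -32.2° with length 47.1, so T = 47.1·(cos -32.2°, sin -32.2°) = (39.86, -25.10). ∠ETS = 108.0°, so TS runs at -32.2° + (180° − 108.0°) = 39.80° from the x-axis; with |TS| = 29.8, S = T + 29.8·(cos 39.80°, sin 39.80°) = (62.75, -6.023). TS ⟂ SA; with |SA| = 11.7 on the right of TS, A = S + 11.7·(0.6401, -0.7683) = (70.24, -15.01). Then |EA| = |A − E| = 71.83.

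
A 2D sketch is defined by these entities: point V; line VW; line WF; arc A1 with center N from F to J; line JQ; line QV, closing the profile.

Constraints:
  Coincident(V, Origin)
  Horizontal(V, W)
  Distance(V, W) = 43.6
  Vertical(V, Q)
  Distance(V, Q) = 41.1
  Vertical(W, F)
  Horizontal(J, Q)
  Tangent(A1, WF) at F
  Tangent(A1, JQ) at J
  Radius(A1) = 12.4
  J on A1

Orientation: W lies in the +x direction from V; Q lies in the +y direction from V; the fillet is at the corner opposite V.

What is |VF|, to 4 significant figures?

52.20

The virtual corner opposite V is at (43.60, 41.10). Since A1 is tangent to WF there, NF ⟂ WF and A1 meets JQ tangentially, so NJ is at right angles to JQ, with radius 12.4, so the center N sits 12.4 in from both sides at N = (31.20, 28.70). That places the tangent points at F = (43.60, 28.70) on WF and J = (31.20, 41.10) on JQ. Then |VF| = |F − V| = 52.20.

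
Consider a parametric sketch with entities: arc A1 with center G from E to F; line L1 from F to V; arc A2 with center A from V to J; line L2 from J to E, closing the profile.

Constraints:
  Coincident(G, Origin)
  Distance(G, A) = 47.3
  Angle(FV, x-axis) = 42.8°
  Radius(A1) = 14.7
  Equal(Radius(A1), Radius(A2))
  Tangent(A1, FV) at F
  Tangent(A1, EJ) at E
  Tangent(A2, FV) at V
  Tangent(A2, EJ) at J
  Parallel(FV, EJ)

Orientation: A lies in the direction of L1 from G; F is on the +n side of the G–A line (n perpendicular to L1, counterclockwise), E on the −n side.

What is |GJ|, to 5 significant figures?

49.532

The slot axis is L1's direction at 42.8°, so u = (cos 42.8°, sin 42.8°) = (0.73373, 0.67944) and n = (−sin 42.8°, cos 42.8°) = (-0.67944, 0.73373). G is at the origin and A lies 47.3 along u from G, so A = 47.3·u = (34.705, 32.138). Tangency of A1 to both parallel lines with radius 14.7 puts F and E at G ± 14.7·n: F = (-9.9878, 10.786), E = (9.9878, -10.786). Equal radii place V and J the same way about A: V = A + 14.7·n = (24.718, 42.923), J = A − 14.7·n = (44.693, 21.352). Then |GJ| = |J − G| = 49.532.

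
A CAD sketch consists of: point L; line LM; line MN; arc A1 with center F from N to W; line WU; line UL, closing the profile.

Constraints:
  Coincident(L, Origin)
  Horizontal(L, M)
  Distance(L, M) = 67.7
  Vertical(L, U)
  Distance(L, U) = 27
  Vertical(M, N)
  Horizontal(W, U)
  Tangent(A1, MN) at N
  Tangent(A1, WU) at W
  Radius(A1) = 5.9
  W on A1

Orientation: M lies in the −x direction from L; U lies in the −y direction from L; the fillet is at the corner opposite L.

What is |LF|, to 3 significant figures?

65.3

L is at the origin; LM is horizontal with |LM| = 67.7 and M on the −x side, so M = (-67.7, 0.00). L and U share the same x with |LU| = 27.0 and U on the −y side, so U = (0.00, -27.0). The virtual corner opposite L is at (-67.7, -27.0). A1 meets MN tangentially, so FN is at right angles to MN and the tangent condition forces FW to be normal to WU, with radius 5.9, so the center F sits 5.9 in from both sides at F = (-61.8, -21.1). Then |LF| = |F − L| = 65.3.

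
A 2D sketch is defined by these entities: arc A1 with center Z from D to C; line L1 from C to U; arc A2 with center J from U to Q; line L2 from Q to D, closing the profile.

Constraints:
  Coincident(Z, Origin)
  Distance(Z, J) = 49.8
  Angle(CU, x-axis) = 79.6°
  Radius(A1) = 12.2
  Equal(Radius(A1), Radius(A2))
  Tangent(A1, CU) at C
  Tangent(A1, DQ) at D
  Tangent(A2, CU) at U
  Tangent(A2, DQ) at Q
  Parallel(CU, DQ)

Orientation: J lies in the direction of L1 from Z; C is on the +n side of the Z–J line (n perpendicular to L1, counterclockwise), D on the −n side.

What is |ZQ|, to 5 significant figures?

51.273

The slot axis is L1's direction at 79.6°, so u = (cos 79.6°, sin 79.6°) = (0.18052, 0.98357) and n = (−sin 79.6°, cos 79.6°) = (-0.98357, 0.18052). Z is at the origin and J lies 49.8 along u from Z, so J = 49.8·u = (8.9899, 48.982). Tangency of A1 to both parallel lines with radius 12.2 puts C and D at Z ± 12.2·n: C = (-12.000, 2.2023), D = (12.000, -2.2023). Equal radii place U and Q the same way about J: U = J + 12.2·n = (-3.0097, 51.184), Q = J − 12.2·n = (20.989, 46.780). Then |ZQ| = |Q − Z| = 51.273.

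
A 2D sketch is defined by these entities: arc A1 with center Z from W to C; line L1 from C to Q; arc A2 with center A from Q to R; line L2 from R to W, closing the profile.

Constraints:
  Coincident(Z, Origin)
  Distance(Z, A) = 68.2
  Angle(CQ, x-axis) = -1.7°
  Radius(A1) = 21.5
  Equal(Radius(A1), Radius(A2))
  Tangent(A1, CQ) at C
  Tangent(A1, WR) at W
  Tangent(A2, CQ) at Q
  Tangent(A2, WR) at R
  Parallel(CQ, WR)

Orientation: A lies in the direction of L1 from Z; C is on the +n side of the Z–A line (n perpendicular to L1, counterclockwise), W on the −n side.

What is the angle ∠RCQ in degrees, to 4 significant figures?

32.23°

The slot axis is L1's direction at -1.7°, so u = (cos -1.7°, sin -1.7°) = (0.9996, -0.02967) and n = (−sin -1.7°, cos -1.7°) = (0.02967, 0.9996). Z is at the origin and A lies 68.2 along u from Z, so A = 68.2·u = (68.17, -2.023). Tangency of A1 to both parallel lines with radius 21.5 puts C and W at Z ± 21.5·n: C = (0.6378, 21.49), W = (-0.6378, -21.49). Equal radii place Q and R the same way about A: Q = A + 21.5·n = (68.81, 19.47), R = A − 21.5·n = (67.53, -23.51). Then cos ∠RCQ = CR·CQ / (|CR||CQ|), giving 32.23°.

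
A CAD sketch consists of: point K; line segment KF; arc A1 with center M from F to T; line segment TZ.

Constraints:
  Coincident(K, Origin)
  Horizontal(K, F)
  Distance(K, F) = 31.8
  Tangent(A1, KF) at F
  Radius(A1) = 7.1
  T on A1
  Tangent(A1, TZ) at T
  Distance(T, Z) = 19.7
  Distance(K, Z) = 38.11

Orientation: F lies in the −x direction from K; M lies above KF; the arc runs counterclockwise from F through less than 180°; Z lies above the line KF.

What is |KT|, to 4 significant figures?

25.91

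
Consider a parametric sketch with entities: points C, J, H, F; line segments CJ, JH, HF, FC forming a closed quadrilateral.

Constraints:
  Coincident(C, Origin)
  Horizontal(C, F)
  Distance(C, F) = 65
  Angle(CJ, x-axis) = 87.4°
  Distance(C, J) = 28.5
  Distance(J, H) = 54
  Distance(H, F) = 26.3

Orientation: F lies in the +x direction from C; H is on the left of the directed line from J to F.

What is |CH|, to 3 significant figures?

60.3

Checks: C.y = 0.00, F.y = 0.00 ✓; |JH| = 54.00 ✓; |HF| = 26.30 ✓.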